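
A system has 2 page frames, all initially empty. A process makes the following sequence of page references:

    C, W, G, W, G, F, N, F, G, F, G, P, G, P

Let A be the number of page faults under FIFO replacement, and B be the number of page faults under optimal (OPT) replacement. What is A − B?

2

Under FIFO: F F F . . F F . F F . F F . → 9 faults.
Under OPT: F F F . . F F . F . . F . . → 7 faults.
A − B = 9 − 7 = 2.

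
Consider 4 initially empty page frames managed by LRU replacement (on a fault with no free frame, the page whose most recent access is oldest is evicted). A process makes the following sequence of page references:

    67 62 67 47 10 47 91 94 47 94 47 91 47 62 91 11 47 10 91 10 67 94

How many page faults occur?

11

67 → fault, frames (67)
62 → fault, frames (67 62)
67 → hit
47 → fault, frames (62 67 47)
10 → fault, frames (62 67 47 10)
47 → hit
91 → fault, evict 62, frames (67 10 47 91)
94 → fault, evict 67, frames (10 47 91 94)
47 → hit
94 → hit
47 → hit
91 → hit
47 → hit
62 → fault, evict 10, frames (94 91 47 62)
91 → hit
11 → fault, evict 94, frames (47 62 91 11)
47 → hit
10 → fault, evict 62, frames (91 11 47 10)
91 → hit
10 → hit
67 → fault, evict 11, frames (47 91 10 67)
94 → fault, evict 47, frames (91 10 67 94)
Page faults: 11.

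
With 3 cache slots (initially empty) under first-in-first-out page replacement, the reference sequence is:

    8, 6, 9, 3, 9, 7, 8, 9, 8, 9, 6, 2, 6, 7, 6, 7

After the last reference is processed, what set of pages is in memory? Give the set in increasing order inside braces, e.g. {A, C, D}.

{2, 6, 7}

8 -> miss, frames (8)
6 -> miss, frames (8 6)
9 -> miss, frames (8 6 9)
3 -> miss, evict 8, frames (6 9 3)
9 -> hit
7 -> miss, evict 6, frames (9 3 7)
8 -> miss, evict 9, frames (3 7 8)
9 -> miss, evict 3, frames (7 8 9)
8 -> hit
9 -> hit
6 -> miss, evict 7, frames (8 9 6)
2 -> miss, evict 8, frames (9 6 2)
6 -> hit
7 -> miss, evict 9, frames (6 2 7)
6 -> hit
7 -> hit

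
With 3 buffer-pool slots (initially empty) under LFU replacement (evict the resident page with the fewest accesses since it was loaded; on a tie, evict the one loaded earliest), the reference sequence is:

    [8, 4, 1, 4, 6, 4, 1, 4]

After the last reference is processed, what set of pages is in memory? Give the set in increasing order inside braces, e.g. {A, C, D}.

8 → miss, frames (8)
4 → miss, frames (8 4)
1 → miss, frames (8 4 1)
4 → hit
6 → miss, evict 8, frames (4 1 6)
4 → hit
1 → hit
4 → hit

{1, 4, 6}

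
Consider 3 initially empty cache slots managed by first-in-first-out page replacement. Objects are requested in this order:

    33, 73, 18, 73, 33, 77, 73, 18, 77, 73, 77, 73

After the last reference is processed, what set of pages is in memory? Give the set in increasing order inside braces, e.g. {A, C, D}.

33 -> fault, frames (33)
73 -> fault, frames (33 73)
18 -> fault, frames (33 73 18)
73 -> hit
33 -> hit
77 -> fault, evict 33, frames (73 18 77)
73 -> hit
18 -> hit
77 -> hit
73 -> hit
77 -> hit
73 -> hit

{18, 73, 77}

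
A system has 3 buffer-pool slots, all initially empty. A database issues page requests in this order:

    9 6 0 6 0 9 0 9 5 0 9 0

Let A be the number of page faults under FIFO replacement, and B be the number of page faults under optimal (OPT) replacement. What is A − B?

Under FIFO: F F F . . . . . F . F . → 5 faults.
Under OPT: F F F . . . . . F . . . → 4 faults.
A − B = 5 − 4 = 1.

1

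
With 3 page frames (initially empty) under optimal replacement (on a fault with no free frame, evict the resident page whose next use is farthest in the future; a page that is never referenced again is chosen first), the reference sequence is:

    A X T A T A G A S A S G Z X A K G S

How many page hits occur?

9

A -> fault, frames {A}
X -> fault, frames {A,X}
T -> fault, frames {A,X,T}
A -> hit
T -> hit
A -> hit
G -> fault, evict T, frames {A,X,G}
A -> hit
S -> fault, evict X, frames {A,G,S}
A -> hit
S -> hit
G -> hit
Z -> fault, evict S, frames {A,G,Z}
X -> fault, evict Z, frames {A,G,X}
A -> hit
K -> fault, evict X, frames {A,G,K}
G -> hit
S -> fault, evict K, frames {A,G,S}
Hits: 9.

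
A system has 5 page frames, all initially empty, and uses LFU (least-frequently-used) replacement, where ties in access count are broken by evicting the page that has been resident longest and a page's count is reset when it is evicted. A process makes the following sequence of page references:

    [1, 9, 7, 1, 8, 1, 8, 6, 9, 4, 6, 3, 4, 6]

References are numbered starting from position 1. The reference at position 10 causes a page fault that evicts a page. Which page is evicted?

pos 1: 1 → fault, frames {1}
pos 2: 9 → fault, frames {1,9}
pos 3: 7 → fault, frames {1,9,7}
pos 4: 1 → hit
pos 5: 8 → fault, frames {1,9,7,8}
pos 6: 1 → hit
pos 7: 8 → hit
pos 8: 6 → fault, frames {1,9,7,8,6}
pos 9: 9 → hit
pos 10: 4 → fault, evict 7, frames {1,9,8,6,4}
At position 10, page 7 is evicted.

7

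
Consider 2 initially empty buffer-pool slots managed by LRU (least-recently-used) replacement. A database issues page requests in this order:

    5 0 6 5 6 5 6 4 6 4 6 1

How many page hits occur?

6

5 -> miss, frames {5}
0 -> miss, frames {5,0}
6 -> miss, evict 5, frames {0,6}
5 -> miss, evict 0, frames {6,5}
6 -> hit
5 -> hit
6 -> hit
4 -> miss, evict 5, frames {6,4}
6 -> hit
4 -> hit
6 -> hit
1 -> miss, evict 4, frames {6,1}
Hits: 6.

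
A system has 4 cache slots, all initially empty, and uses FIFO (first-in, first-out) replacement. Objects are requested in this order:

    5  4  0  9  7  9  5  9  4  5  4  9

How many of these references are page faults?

5 -> fault, frames {5}
4 -> fault, frames {5,4}
0 -> fault, frames {5,4,0}
9 -> fault, frames {5,4,0,9}
7 -> fault, evict 5, frames {4,0,9,7}
9 -> hit
5 -> fault, evict 4, frames {0,9,7,5}
9 -> hit
4 -> fault, evict 0, frames {9,7,5,4}
5 -> hit
4 -> hit
9 -> hit
Page faults: 7.

7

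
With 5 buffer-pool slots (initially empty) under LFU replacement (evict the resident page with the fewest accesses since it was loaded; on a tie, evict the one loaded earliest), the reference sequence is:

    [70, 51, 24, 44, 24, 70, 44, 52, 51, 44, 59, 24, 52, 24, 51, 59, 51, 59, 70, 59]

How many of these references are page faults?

70 -> miss, frames {70}
51 -> miss, frames {70,51}
24 -> miss, frames {70,51,24}
44 -> miss, frames {70,51,24,44}
24 -> hit
70 -> hit
44 -> hit
52 -> miss, frames {70,51,24,44,52}
51 -> hit
44 -> hit
59 -> miss, evict 52, frames {70,51,24,44,59}
24 -> hit
52 -> miss, evict 59, frames {70,51,24,44,52}
24 -> hit
51 -> hit
59 -> miss, evict 52, frames {70,51,24,44,59}
51 -> hit
59 -> hit
70 -> hit
59 -> hit
Page faults: 8.

8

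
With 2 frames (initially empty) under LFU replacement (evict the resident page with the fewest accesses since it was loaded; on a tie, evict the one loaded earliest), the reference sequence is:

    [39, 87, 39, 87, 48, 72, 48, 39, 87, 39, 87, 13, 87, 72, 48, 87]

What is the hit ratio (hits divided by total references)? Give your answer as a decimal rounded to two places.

0.44

39 -> fault, frames [39]
87 -> fault, frames [39, 87]
39 -> hit
87 -> hit
48 -> fault, evict 39, frames [87, 48]
72 -> fault, evict 48, frames [87, 72]
48 -> fault, evict 72, frames [87, 48]
39 -> fault, evict 48, frames [87, 39]
87 -> hit
39 -> hit
87 -> hit
13 -> fault, evict 39, frames [87, 13]
87 -> hit
72 -> fault, evict 13, frames [87, 72]
48 -> fault, evict 72, frames [87, 48]
87 -> hit
Hits: 7 of 16 references → 7/16 = 0.4375.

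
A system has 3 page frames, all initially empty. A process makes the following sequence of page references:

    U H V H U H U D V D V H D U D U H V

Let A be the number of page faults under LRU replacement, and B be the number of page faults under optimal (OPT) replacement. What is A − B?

Under LRU: F F F . . . . F F . . F . F . . . F → 8 faults.
Under OPT: F F F . . . . F . . . . . F . . . F → 6 faults.
A − B = 8 − 6 = 2.

2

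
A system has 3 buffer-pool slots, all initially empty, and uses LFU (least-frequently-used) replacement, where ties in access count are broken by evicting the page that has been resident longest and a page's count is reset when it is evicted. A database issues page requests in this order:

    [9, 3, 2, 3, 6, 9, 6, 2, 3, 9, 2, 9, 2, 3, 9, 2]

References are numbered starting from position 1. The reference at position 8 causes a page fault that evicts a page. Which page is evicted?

9

pos 1: 9: fault, frames {9}
pos 2: 3: fault, frames {9,3}
pos 3: 2: fault, frames {9,3,2}
pos 4: 3: hit
pos 5: 6: fault, evict 9, frames {3,2,6}
pos 6: 9: fault, evict 2, frames {3,6,9}
pos 7: 6: hit
pos 8: 2: fault, evict 9, frames {3,6,2}
At position 8, page 9 is evicted.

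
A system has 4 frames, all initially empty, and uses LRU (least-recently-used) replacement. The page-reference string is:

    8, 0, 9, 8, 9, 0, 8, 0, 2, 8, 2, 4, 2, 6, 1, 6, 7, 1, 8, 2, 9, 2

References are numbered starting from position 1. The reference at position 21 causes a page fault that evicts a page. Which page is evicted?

pos 1: 8 -> miss, frames [8]
pos 2: 0 -> miss, frames [8, 0]
pos 3: 9 -> miss, frames [8, 0, 9]
pos 4: 8 -> hit
pos 5: 9 -> hit
pos 6: 0 -> hit
pos 7: 8 -> hit
pos 8: 0 -> hit
pos 9: 2 -> miss, frames [9, 8, 0, 2]
pos 10: 8 -> hit
pos 11: 2 -> hit
pos 12: 4 -> miss, evict 9, frames [0, 8, 2, 4]
pos 13: 2 -> hit
pos 14: 6 -> miss, evict 0, frames [8, 4, 2, 6]
pos 15: 1 -> miss, evict 8, frames [4, 2, 6, 1]
pos 16: 6 -> hit
pos 17: 7 -> miss, evict 4, frames [2, 1, 6, 7]
pos 18: 1 -> hit
pos 19: 8 -> miss, evict 2, frames [6, 7, 1, 8]
pos 20: 2 -> miss, evict 6, frames [7, 1, 8, 2]
pos 21: 9 -> miss, evict 7, frames [1, 8, 2, 9]
At position 21, page 7 is evicted.

7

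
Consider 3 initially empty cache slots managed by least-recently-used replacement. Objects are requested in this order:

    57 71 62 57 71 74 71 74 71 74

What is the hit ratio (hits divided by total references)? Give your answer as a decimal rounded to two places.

0.60

57: miss, frames [57]
71: miss, frames [57, 71]
62: miss, frames [57, 71, 62]
57: hit
71: hit
74: miss, evict 62, frames [57, 71, 74]
71: hit
74: hit
71: hit
74: hit
Hits: 6 of 10 references → 6/10 = 0.6000.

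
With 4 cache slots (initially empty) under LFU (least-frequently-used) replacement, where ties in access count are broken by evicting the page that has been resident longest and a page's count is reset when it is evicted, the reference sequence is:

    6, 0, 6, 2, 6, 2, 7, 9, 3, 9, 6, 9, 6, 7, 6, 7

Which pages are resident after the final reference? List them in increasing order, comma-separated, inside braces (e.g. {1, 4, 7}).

6 → miss, frames (6)
0 → miss, frames (6 0)
6 → hit
2 → miss, frames (6 0 2)
6 → hit
2 → hit
7 → miss, frames (6 0 2 7)
9 → miss, evict 0, frames (6 2 7 9)
3 → miss, evict 7, frames (6 2 9 3)
9 → hit
6 → hit
9 → hit
6 → hit
7 → miss, evict 3, frames (6 2 9 7)
6 → hit
7 → hit

{2, 6, 7, 9}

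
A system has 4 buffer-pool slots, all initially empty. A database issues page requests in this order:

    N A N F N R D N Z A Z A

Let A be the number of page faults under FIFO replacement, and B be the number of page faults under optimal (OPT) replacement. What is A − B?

2

Under FIFO: F F . F . F F F F F . . → 8 faults.
Under OPT: F F . F . F F . F . . . → 6 faults.
A − B = 8 − 6 = 2.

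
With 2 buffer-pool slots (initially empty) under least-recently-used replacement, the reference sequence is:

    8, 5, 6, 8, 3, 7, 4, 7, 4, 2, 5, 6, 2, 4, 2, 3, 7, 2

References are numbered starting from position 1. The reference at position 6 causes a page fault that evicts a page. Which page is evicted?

pos 1: 8: miss, frames [8]
pos 2: 5: miss, frames [8, 5]
pos 3: 6: miss, evict 8, frames [5, 6]
pos 4: 8: miss, evict 5, frames [6, 8]
pos 5: 3: miss, evict 6, frames [8, 3]
pos 6: 7: miss, evict 8, frames [3, 7]
At position 6, page 8 is evicted.

8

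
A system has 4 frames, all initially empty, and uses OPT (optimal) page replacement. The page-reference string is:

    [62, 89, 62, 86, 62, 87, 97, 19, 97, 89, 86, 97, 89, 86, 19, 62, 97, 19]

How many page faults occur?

62 -> miss, frames [62]
89 -> miss, frames [62, 89]
62 -> hit
86 -> miss, frames [62, 89, 86]
62 -> hit
87 -> miss, frames [62, 89, 86, 87]
97 -> miss, evict 87, frames [62, 89, 86, 97]
19 -> miss, evict 62, frames [89, 86, 97, 19]
97 -> hit
89 -> hit
86 -> hit
97 -> hit
89 -> hit
86 -> hit
19 -> hit
62 -> miss, evict 86, frames [89, 97, 19, 62]
97 -> hit
19 -> hit
Page faults: 7.

7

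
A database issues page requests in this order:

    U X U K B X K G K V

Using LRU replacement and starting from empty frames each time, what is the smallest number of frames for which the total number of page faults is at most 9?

f=1: 10 faults
f=2: 8 faults
f=3: 7 faults
f=4: 6 faults
f=5: 6 faults
f=6: 6 faults
Smallest f with faults ≤ 9 is 2.

2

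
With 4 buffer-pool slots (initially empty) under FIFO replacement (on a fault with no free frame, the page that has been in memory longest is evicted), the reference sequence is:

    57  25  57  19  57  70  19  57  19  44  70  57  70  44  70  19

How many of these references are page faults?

6

57 → miss, frames (57)
25 → miss, frames (57 25)
57 → hit
19 → miss, frames (57 25 19)
57 → hit
70 → miss, frames (57 25 19 70)
19 → hit
57 → hit
19 → hit
44 → miss, evict 57, frames (25 19 70 44)
70 → hit
57 → miss, evict 25, frames (19 70 44 57)
70 → hit
44 → hit
70 → hit
19 → hit
Page faults: 6.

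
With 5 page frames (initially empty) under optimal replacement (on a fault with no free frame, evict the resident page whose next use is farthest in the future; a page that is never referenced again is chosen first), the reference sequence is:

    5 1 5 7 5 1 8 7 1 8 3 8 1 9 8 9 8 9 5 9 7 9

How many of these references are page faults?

5 → fault, frames {5}
1 → fault, frames {5,1}
5 → hit
7 → fault, frames {5,1,7}
5 → hit
1 → hit
8 → fault, frames {5,1,7,8}
7 → hit
1 → hit
8 → hit
3 → fault, frames {5,1,7,8,3}
8 → hit
1 → hit
9 → fault, evict 3, frames {5,1,7,8,9}
8 → hit
9 → hit
8 → hit
9 → hit
5 → hit
9 → hit
7 → hit
9 → hit
Page faults: 6.

6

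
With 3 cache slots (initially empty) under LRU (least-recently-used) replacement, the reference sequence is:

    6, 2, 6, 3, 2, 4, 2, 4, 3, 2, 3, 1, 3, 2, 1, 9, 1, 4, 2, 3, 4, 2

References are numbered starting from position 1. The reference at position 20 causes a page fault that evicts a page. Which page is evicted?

pos 1: 6: miss, frames (6)
pos 2: 2: miss, frames (6 2)
pos 3: 6: hit
pos 4: 3: miss, frames (2 6 3)
pos 5: 2: hit
pos 6: 4: miss, evict 6, frames (3 2 4)
pos 7: 2: hit
pos 8: 4: hit
pos 9: 3: hit
pos 10: 2: hit
pos 11: 3: hit
pos 12: 1: miss, evict 4, frames (2 3 1)
pos 13: 3: hit
pos 14: 2: hit
pos 15: 1: hit
pos 16: 9: miss, evict 3, frames (2 1 9)
pos 17: 1: hit
pos 18: 4: miss, evict 2, frames (9 1 4)
pos 19: 2: miss, evict 9, frames (1 4 2)
pos 20: 3: miss, evict 1, frames (4 2 3)
At position 20, page 1 is evicted.

1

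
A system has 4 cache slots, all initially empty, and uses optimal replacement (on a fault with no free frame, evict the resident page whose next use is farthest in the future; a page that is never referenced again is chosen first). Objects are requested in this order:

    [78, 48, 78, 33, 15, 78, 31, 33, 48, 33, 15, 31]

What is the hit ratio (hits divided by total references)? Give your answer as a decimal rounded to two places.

0.58

78 -> fault, frames (78)
48 -> fault, frames (78 48)
78 -> hit
33 -> fault, frames (78 48 33)
15 -> fault, frames (78 48 33 15)
78 -> hit
31 -> fault, evict 78, frames (48 33 15 31)
33 -> hit
48 -> hit
33 -> hit
15 -> hit
31 -> hit
Hits: 7 of 12 references → 7/12 = 0.5833.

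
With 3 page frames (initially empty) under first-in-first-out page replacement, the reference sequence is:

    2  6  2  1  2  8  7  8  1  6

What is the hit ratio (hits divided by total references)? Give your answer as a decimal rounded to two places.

0.40

2 -> miss, frames {2}
6 -> miss, frames {2,6}
2 -> hit
1 -> miss, frames {2,6,1}
2 -> hit
8 -> miss, evict 2, frames {6,1,8}
7 -> miss, evict 6, frames {1,8,7}
8 -> hit
1 -> hit
6 -> miss, evict 1, frames {8,7,6}
Hits: 4 of 10 references → 4/10 = 0.4000.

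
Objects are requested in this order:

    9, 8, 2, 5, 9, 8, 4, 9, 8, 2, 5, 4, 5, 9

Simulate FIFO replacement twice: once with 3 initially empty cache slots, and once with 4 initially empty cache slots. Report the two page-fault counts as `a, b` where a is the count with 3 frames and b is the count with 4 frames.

3 frames: F F F F F F F . . F F . . F → 10 faults.
4 frames: F F F F . . F F F F F F . F → 11 faults.
11 > 10: adding a frame increased faults — Belady's anomaly.

10, 11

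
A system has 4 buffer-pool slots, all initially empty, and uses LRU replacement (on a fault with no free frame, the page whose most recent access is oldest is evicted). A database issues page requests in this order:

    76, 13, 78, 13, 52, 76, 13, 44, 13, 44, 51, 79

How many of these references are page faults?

76: miss, frames {76}
13: miss, frames {76,13}
78: miss, frames {76,13,78}
13: hit
52: miss, frames {76,78,13,52}
76: hit
13: hit
44: miss, evict 78, frames {52,76,13,44}
13: hit
44: hit
51: miss, evict 52, frames {76,13,44,51}
79: miss, evict 76, frames {13,44,51,79}
Page faults: 7.

7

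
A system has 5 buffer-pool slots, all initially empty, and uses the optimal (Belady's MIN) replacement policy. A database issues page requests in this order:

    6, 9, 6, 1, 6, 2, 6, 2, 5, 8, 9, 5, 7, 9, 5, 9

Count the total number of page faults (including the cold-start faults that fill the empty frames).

6: fault, frames [6]
9: fault, frames [6, 9]
6: hit
1: fault, frames [6, 9, 1]
6: hit
2: fault, frames [6, 9, 1, 2]
6: hit
2: hit
5: fault, frames [6, 9, 1, 2, 5]
8: fault, evict 2, frames [6, 9, 1, 5, 8]
9: hit
5: hit
7: fault, evict 8, frames [6, 9, 1, 5, 7]
9: hit
5: hit
9: hit
Page faults: 7.

7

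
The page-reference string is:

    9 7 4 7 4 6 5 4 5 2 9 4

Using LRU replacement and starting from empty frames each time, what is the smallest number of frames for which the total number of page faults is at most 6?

6

f=1: 12 faults
f=2: 9 faults
f=3: 8 faults
f=4: 7 faults
f=5: 7 faults
f=6: 6 faults
Smallest f with faults ≤ 6 is 6.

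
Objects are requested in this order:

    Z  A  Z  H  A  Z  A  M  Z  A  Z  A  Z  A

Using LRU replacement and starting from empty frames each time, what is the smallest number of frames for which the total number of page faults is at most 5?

f=1: 14 faults
f=2: 8 faults
f=3: 4 faults
f=4: 4 faults
Smallest f with faults ≤ 5 is 3.

3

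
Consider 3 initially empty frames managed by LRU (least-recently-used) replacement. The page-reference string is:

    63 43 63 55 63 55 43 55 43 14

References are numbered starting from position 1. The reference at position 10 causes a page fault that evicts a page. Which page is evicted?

pos 1: 63: fault, frames (63)
pos 2: 43: fault, frames (63 43)
pos 3: 63: hit
pos 4: 55: fault, frames (43 63 55)
pos 5: 63: hit
pos 6: 55: hit
pos 7: 43: hit
pos 8: 55: hit
pos 9: 43: hit
pos 10: 14: fault, evict 63, frames (55 43 14)
At position 10, page 63 is evicted.

63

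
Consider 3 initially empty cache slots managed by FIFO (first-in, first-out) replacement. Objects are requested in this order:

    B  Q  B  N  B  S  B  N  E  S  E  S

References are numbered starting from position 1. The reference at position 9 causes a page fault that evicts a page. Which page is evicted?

pos 1: B -> fault, frames (B)
pos 2: Q -> fault, frames (B Q)
pos 3: B -> hit
pos 4: N -> fault, frames (B Q N)
pos 5: B -> hit
pos 6: S -> fault, evict B, frames (Q N S)
pos 7: B -> fault, evict Q, frames (N S B)
pos 8: N -> hit
pos 9: E -> fault, evict N, frames (S B E)
At position 9, page N is evicted.

N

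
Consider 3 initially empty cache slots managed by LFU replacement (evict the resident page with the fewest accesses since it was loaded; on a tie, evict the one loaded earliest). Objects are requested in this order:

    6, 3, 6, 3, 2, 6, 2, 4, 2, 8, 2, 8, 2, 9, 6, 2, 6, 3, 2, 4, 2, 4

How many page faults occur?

6 → fault, frames (6)
3 → fault, frames (6 3)
6 → hit
3 → hit
2 → fault, frames (6 3 2)
6 → hit
2 → hit
4 → fault, evict 3, frames (6 2 4)
2 → hit
8 → fault, evict 4, frames (6 2 8)
2 → hit
8 → hit
2 → hit
9 → fault, evict 8, frames (6 2 9)
6 → hit
2 → hit
6 → hit
3 → fault, evict 9, frames (6 2 3)
2 → hit
4 → fault, evict 3, frames (6 2 4)
2 → hit
4 → hit
Page faults: 8.

8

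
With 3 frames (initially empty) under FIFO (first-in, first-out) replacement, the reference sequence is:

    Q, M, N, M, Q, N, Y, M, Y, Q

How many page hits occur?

5

Q: fault, frames [Q]
M: fault, frames [Q, M]
N: fault, frames [Q, M, N]
M: hit
Q: hit
N: hit
Y: fault, evict Q, frames [M, N, Y]
M: hit
Y: hit
Q: fault, evict M, frames [N, Y, Q]
Hits: 5.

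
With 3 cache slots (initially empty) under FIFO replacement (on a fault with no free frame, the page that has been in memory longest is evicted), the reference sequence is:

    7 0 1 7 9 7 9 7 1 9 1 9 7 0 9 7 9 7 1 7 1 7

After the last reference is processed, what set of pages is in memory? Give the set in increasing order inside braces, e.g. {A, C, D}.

7: fault, frames (7)
0: fault, frames (7 0)
1: fault, frames (7 0 1)
7: hit
9: fault, evict 7, frames (0 1 9)
7: fault, evict 0, frames (1 9 7)
9: hit
7: hit
1: hit
9: hit
1: hit
9: hit
7: hit
0: fault, evict 1, frames (9 7 0)
9: hit
7: hit
9: hit
7: hit
1: fault, evict 9, frames (7 0 1)
7: hit
1: hit
7: hit

{0, 1, 7}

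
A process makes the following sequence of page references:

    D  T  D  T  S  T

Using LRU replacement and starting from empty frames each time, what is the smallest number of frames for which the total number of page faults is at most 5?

f=1: 6 faults
f=2: 3 faults
f=3: 3 faults
Smallest f with faults ≤ 5 is 2.

2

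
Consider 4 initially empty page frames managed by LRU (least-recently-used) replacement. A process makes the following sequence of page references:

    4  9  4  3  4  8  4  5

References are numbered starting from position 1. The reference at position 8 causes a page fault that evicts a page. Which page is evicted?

9

pos 1: 4 → fault, frames {4}
pos 2: 9 → fault, frames {4,9}
pos 3: 4 → hit
pos 4: 3 → fault, frames {9,4,3}
pos 5: 4 → hit
pos 6: 8 → fault, frames {9,3,4,8}
pos 7: 4 → hit
pos 8: 5 → fault, evict 9, frames {3,8,4,5}
At position 8, page 9 is evicted.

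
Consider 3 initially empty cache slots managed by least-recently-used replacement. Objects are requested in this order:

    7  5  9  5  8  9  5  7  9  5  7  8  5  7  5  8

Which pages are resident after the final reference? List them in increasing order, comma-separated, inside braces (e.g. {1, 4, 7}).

7 -> miss, frames {7}
5 -> miss, frames {7,5}
9 -> miss, frames {7,5,9}
5 -> hit
8 -> miss, evict 7, frames {9,5,8}
9 -> hit
5 -> hit
7 -> miss, evict 8, frames {9,5,7}
9 -> hit
5 -> hit
7 -> hit
8 -> miss, evict 9, frames {5,7,8}
5 -> hit
7 -> hit
5 -> hit
8 -> hit

{5, 7, 8}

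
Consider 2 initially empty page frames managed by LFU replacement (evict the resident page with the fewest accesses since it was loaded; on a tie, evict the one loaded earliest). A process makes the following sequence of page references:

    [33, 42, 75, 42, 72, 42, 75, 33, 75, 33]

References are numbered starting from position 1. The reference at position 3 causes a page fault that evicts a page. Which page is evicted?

33

pos 1: 33 -> fault, frames {33}
pos 2: 42 -> fault, frames {33,42}
pos 3: 75 -> fault, evict 33, frames {42,75}
At position 3, page 33 is evicted.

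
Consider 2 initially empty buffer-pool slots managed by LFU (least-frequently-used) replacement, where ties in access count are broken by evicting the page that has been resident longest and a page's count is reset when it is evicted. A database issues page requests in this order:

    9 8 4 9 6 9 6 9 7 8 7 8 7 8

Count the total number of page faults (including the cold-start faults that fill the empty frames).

11

9 → miss, frames {9}
8 → miss, frames {9,8}
4 → miss, evict 9, frames {8,4}
9 → miss, evict 8, frames {4,9}
6 → miss, evict 4, frames {9,6}
9 → hit
6 → hit
9 → hit
7 → miss, evict 6, frames {9,7}
8 → miss, evict 7, frames {9,8}
7 → miss, evict 8, frames {9,7}
8 → miss, evict 7, frames {9,8}
7 → miss, evict 8, frames {9,7}
8 → miss, evict 7, frames {9,8}
Page faults: 11.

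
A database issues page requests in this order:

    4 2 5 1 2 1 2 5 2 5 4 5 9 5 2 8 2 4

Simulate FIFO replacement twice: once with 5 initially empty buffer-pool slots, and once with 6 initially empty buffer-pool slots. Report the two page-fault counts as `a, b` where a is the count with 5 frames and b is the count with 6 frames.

7, 6

5 frames: F F F F . . . . . . . . F . . F . F → 7 faults.
6 frames: F F F F . . . . . . . . F . . F . . → 6 faults.
6 < 7: adding a frame reduced faults, as is typical.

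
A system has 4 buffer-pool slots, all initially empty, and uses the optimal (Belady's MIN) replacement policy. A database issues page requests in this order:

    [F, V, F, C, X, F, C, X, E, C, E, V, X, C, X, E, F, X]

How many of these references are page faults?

F -> miss, frames (F)
V -> miss, frames (F V)
F -> hit
C -> miss, frames (F V C)
X -> miss, frames (F V C X)
F -> hit
C -> hit
X -> hit
E -> miss, evict F, frames (V C X E)
C -> hit
E -> hit
V -> hit
X -> hit
C -> hit
X -> hit
E -> hit
F -> miss, evict E, frames (V C X F)
X -> hit
Page faults: 6.

6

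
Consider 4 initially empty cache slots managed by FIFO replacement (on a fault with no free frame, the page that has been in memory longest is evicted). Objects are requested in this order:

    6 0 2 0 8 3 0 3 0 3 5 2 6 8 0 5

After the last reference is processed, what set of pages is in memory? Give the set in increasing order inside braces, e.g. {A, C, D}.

{0, 3, 5, 6}

6: miss, frames (6)
0: miss, frames (6 0)
2: miss, frames (6 0 2)
0: hit
8: miss, frames (6 0 2 8)
3: miss, evict 6, frames (0 2 8 3)
0: hit
3: hit
0: hit
3: hit
5: miss, evict 0, frames (2 8 3 5)
2: hit
6: miss, evict 2, frames (8 3 5 6)
8: hit
0: miss, evict 8, frames (3 5 6 0)
5: hit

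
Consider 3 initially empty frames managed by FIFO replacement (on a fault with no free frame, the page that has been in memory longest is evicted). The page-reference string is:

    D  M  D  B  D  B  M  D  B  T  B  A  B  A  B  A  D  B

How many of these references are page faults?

7

D: miss, frames [D]
M: miss, frames [D, M]
D: hit
B: miss, frames [D, M, B]
D: hit
B: hit
M: hit
D: hit
B: hit
T: miss, evict D, frames [M, B, T]
B: hit
A: miss, evict M, frames [B, T, A]
B: hit
A: hit
B: hit
A: hit
D: miss, evict B, frames [T, A, D]
B: miss, evict T, frames [A, D, B]
Page faults: 7.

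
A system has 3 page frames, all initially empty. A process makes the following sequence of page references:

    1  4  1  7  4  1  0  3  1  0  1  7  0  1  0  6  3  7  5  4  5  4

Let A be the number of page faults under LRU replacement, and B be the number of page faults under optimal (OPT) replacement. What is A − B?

Under LRU: F F . F . . F F . . . F . . . F F F F F . . → 11 faults.
Under OPT: F F . F . . F F . . . F . . . F F . F F . . → 10 faults.
A − B = 11 − 10 = 1.

1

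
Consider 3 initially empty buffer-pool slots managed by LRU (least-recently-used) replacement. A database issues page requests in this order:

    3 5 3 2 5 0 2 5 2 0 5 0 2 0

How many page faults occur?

3: miss, frames [3]
5: miss, frames [3, 5]
3: hit
2: miss, frames [5, 3, 2]
5: hit
0: miss, evict 3, frames [2, 5, 0]
2: hit
5: hit
2: hit
0: hit
5: hit
0: hit
2: hit
0: hit
Page faults: 4.

4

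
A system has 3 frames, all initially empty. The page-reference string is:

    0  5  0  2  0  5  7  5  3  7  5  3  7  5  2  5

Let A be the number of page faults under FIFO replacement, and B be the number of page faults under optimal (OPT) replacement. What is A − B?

1

Under FIFO: F F . F . . F . F . F . . . F . → 7 faults.
Under OPT: F F . F . . F . F . . . . . F . → 6 faults.
A − B = 7 − 6 = 1.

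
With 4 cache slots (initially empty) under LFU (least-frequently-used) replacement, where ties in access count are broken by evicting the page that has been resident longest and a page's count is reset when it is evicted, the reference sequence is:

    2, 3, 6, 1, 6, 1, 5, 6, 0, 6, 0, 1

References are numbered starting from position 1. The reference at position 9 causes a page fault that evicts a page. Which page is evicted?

3

pos 1: 2 → fault, frames {2}
pos 2: 3 → fault, frames {2,3}
pos 3: 6 → fault, frames {2,3,6}
pos 4: 1 → fault, frames {2,3,6,1}
pos 5: 6 → hit
pos 6: 1 → hit
pos 7: 5 → fault, evict 2, frames {3,6,1,5}
pos 8: 6 → hit
pos 9: 0 → fault, evict 3, frames {6,1,5,0}
At position 9, page 3 is evicted.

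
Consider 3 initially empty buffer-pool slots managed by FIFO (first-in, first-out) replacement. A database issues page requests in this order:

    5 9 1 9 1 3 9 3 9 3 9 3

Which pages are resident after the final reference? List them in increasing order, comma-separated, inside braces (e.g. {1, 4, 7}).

{1, 3, 9}

5: fault, frames [5]
9: fault, frames [5, 9]
1: fault, frames [5, 9, 1]
9: hit
1: hit
3: fault, evict 5, frames [9, 1, 3]
9: hit
3: hit
9: hit
3: hit
9: hit
3: hit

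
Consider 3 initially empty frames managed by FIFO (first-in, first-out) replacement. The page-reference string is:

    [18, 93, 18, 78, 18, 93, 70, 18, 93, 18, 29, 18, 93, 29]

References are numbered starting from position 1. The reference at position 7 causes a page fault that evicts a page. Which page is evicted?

pos 1: 18 → fault, frames {18}
pos 2: 93 → fault, frames {18,93}
pos 3: 18 → hit
pos 4: 78 → fault, frames {18,93,78}
pos 5: 18 → hit
pos 6: 93 → hit
pos 7: 70 → fault, evict 18, frames {93,78,70}
At position 7, page 18 is evicted.

18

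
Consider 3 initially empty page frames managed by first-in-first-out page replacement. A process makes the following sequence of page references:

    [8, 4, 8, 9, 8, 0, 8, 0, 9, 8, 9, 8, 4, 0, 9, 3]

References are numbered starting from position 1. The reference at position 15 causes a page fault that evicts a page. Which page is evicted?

0

pos 1: 8 -> fault, frames {8}
pos 2: 4 -> fault, frames {8,4}
pos 3: 8 -> hit
pos 4: 9 -> fault, frames {8,4,9}
pos 5: 8 -> hit
pos 6: 0 -> fault, evict 8, frames {4,9,0}
pos 7: 8 -> fault, evict 4, frames {9,0,8}
pos 8: 0 -> hit
pos 9: 9 -> hit
pos 10: 8 -> hit
pos 11: 9 -> hit
pos 12: 8 -> hit
pos 13: 4 -> fault, evict 9, frames {0,8,4}
pos 14: 0 -> hit
pos 15: 9 -> fault, evict 0, frames {8,4,9}
At position 15, page 0 is evicted.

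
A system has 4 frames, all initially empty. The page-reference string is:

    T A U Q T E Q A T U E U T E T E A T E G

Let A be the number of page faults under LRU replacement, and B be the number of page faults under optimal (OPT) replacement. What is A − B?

2

Under LRU: F F F F . F . F . F F . . . . . . . . F → 9 faults.
Under OPT: F F F F . F . . . F . . . . . . . . . F → 7 faults.
A − B = 9 − 7 = 2.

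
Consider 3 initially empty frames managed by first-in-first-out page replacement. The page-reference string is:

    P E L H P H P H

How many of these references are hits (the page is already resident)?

3

P -> fault, frames [P]
E -> fault, frames [P, E]
L -> fault, frames [P, E, L]
H -> fault, evict P, frames [E, L, H]
P -> fault, evict E, frames [L, H, P]
H -> hit
P -> hit
H -> hit
Hits: 3.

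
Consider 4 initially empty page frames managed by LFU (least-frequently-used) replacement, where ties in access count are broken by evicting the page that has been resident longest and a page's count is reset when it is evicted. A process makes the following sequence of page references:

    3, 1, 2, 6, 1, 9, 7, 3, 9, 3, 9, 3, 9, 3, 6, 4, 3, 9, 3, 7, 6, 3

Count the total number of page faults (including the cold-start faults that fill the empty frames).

11

3: miss, frames (3)
1: miss, frames (3 1)
2: miss, frames (3 1 2)
6: miss, frames (3 1 2 6)
1: hit
9: miss, evict 3, frames (1 2 6 9)
7: miss, evict 2, frames (1 6 9 7)
3: miss, evict 6, frames (1 9 7 3)
9: hit
3: hit
9: hit
3: hit
9: hit
3: hit
6: miss, evict 7, frames (1 9 3 6)
4: miss, evict 6, frames (1 9 3 4)
3: hit
9: hit
3: hit
7: miss, evict 4, frames (1 9 3 7)
6: miss, evict 7, frames (1 9 3 6)
3: hit
Page faults: 11.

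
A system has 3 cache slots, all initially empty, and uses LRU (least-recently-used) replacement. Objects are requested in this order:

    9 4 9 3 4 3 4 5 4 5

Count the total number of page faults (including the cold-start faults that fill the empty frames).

9: fault, frames [9]
4: fault, frames [9, 4]
9: hit
3: fault, frames [4, 9, 3]
4: hit
3: hit
4: hit
5: fault, evict 9, frames [3, 4, 5]
4: hit
5: hit
Page faults: 4.

4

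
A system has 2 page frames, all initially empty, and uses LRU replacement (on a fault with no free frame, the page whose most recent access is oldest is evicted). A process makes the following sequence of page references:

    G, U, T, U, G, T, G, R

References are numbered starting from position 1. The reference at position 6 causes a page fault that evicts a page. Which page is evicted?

pos 1: G: miss, frames {G}
pos 2: U: miss, frames {G,U}
pos 3: T: miss, evict G, frames {U,T}
pos 4: U: hit
pos 5: G: miss, evict T, frames {U,G}
pos 6: T: miss, evict U, frames {G,T}
At position 6, page U is evicted.

U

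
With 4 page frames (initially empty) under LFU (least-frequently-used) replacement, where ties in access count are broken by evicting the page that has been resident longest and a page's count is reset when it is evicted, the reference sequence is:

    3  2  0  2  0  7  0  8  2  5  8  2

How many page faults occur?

6

3 → fault, frames {3}
2 → fault, frames {3,2}
0 → fault, frames {3,2,0}
2 → hit
0 → hit
7 → fault, frames {3,2,0,7}
0 → hit
8 → fault, evict 3, frames {2,0,7,8}
2 → hit
5 → fault, evict 7, frames {2,0,8,5}
8 → hit
2 → hit
Page faults: 6.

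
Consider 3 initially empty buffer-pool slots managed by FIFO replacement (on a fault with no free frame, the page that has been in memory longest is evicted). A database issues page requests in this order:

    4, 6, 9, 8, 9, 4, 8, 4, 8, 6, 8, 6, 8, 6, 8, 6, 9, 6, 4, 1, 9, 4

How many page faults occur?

9

4: miss, frames (4)
6: miss, frames (4 6)
9: miss, frames (4 6 9)
8: miss, evict 4, frames (6 9 8)
9: hit
4: miss, evict 6, frames (9 8 4)
8: hit
4: hit
8: hit
6: miss, evict 9, frames (8 4 6)
8: hit
6: hit
8: hit
6: hit
8: hit
6: hit
9: miss, evict 8, frames (4 6 9)
6: hit
4: hit
1: miss, evict 4, frames (6 9 1)
9: hit
4: miss, evict 6, frames (9 1 4)
Page faults: 9.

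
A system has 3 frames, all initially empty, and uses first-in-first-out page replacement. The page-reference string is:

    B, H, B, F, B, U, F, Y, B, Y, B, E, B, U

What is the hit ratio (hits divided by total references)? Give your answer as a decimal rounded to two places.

0.43

B: fault, frames (B)
H: fault, frames (B H)
B: hit
F: fault, frames (B H F)
B: hit
U: fault, evict B, frames (H F U)
F: hit
Y: fault, evict H, frames (F U Y)
B: fault, evict F, frames (U Y B)
Y: hit
B: hit
E: fault, evict U, frames (Y B E)
B: hit
U: fault, evict Y, frames (B E U)
Hits: 6 of 14 references → 6/14 = 0.4286.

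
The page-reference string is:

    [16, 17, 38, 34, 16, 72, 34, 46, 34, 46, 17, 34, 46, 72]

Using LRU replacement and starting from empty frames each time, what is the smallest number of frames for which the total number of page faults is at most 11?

3

f=1: 14 faults
f=2: 12 faults
f=3: 9 faults
f=4: 7 faults
f=5: 7 faults
f=6: 6 faults
Smallest f with faults ≤ 11 is 3.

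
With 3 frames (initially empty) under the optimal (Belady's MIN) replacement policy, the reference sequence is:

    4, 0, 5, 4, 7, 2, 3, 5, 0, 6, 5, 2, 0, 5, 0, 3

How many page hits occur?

7

4 -> miss, frames [4]
0 -> miss, frames [4, 0]
5 -> miss, frames [4, 0, 5]
4 -> hit
7 -> miss, evict 4, frames [0, 5, 7]
2 -> miss, evict 7, frames [0, 5, 2]
3 -> miss, evict 2, frames [0, 5, 3]
5 -> hit
0 -> hit
6 -> miss, evict 3, frames [0, 5, 6]
5 -> hit
2 -> miss, evict 6, frames [0, 5, 2]
0 -> hit
5 -> hit
0 -> hit
3 -> miss, evict 2, frames [0, 5, 3]
Hits: 7.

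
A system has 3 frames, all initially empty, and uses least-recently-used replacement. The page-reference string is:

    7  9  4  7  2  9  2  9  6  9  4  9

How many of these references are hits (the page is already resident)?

5

7 -> fault, frames (7)
9 -> fault, frames (7 9)
4 -> fault, frames (7 9 4)
7 -> hit
2 -> fault, evict 9, frames (4 7 2)
9 -> fault, evict 4, frames (7 2 9)
2 -> hit
9 -> hit
6 -> fault, evict 7, frames (2 9 6)
9 -> hit
4 -> fault, evict 2, frames (6 9 4)
9 -> hit
Hits: 5.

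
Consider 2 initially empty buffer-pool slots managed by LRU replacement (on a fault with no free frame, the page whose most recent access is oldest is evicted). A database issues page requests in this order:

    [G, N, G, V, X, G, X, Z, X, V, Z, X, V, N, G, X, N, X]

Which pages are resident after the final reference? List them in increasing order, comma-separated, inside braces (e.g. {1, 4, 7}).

G → miss, frames (G)
N → miss, frames (G N)
G → hit
V → miss, evict N, frames (G V)
X → miss, evict G, frames (V X)
G → miss, evict V, frames (X G)
X → hit
Z → miss, evict G, frames (X Z)
X → hit
V → miss, evict Z, frames (X V)
Z → miss, evict X, frames (V Z)
X → miss, evict V, frames (Z X)
V → miss, evict Z, frames (X V)
N → miss, evict X, frames (V N)
G → miss, evict V, frames (N G)
X → miss, evict N, frames (G X)
N → miss, evict G, frames (X N)
X → hit

{N, X}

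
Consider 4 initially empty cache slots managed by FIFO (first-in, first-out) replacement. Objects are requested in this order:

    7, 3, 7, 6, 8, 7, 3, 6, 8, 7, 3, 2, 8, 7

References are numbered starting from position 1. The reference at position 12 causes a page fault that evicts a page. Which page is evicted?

7

pos 1: 7 → miss, frames [7]
pos 2: 3 → miss, frames [7, 3]
pos 3: 7 → hit
pos 4: 6 → miss, frames [7, 3, 6]
pos 5: 8 → miss, frames [7, 3, 6, 8]
pos 6: 7 → hit
pos 7: 3 → hit
pos 8: 6 → hit
pos 9: 8 → hit
pos 10: 7 → hit
pos 11: 3 → hit
pos 12: 2 → miss, evict 7, frames [3, 6, 8, 2]
At position 12, page 7 is evicted.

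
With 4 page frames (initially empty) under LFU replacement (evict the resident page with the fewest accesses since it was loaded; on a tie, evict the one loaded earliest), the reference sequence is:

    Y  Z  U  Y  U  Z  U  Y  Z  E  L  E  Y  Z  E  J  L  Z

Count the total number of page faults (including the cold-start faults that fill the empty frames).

8

Y → miss, frames (Y)
Z → miss, frames (Y Z)
U → miss, frames (Y Z U)
Y → hit
U → hit
Z → hit
U → hit
Y → hit
Z → hit
E → miss, frames (Y Z U E)
L → miss, evict E, frames (Y Z U L)
E → miss, evict L, frames (Y Z U E)
Y → hit
Z → hit
E → hit
J → miss, evict E, frames (Y Z U J)
L → miss, evict J, frames (Y Z U L)
Z → hit
Page faults: 8.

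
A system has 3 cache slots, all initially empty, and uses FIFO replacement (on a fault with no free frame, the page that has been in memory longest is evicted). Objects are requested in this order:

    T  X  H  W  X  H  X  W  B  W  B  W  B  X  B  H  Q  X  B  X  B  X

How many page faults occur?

T: miss, frames {T}
X: miss, frames {T,X}
H: miss, frames {T,X,H}
W: miss, evict T, frames {X,H,W}
X: hit
H: hit
X: hit
W: hit
B: miss, evict X, frames {H,W,B}
W: hit
B: hit
W: hit
B: hit
X: miss, evict H, frames {W,B,X}
B: hit
H: miss, evict W, frames {B,X,H}
Q: miss, evict B, frames {X,H,Q}
X: hit
B: miss, evict X, frames {H,Q,B}
X: miss, evict H, frames {Q,B,X}
B: hit
X: hit
Page faults: 10.

10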